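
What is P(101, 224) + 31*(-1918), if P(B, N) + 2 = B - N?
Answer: -59583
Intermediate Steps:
P(B, N) = -2 + B - N (P(B, N) = -2 + (B - N) = -2 + B - N)
P(101, 224) + 31*(-1918) = (-2 + 101 - 1*224) + 31*(-1918) = (-2 + 101 - 224) - 59458 = -125 - 59458 = -59583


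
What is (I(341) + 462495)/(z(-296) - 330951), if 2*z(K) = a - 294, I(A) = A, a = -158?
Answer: -42076/30107 ≈ -1.3975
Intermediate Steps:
z(K) = -226 (z(K) = (-158 - 294)/2 = (1/2)*(-452) = -226)
(I(341) + 462495)/(z(-296) - 330951) = (341 + 462495)/(-226 - 330951) = 462836/(-331177) = 462836*(-1/331177) = -42076/30107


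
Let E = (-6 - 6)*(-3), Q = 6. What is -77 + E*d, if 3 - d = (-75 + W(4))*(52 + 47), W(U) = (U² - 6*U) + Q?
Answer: 274459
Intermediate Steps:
W(U) = 6 + U² - 6*U (W(U) = (U² - 6*U) + 6 = 6 + U² - 6*U)
E = 36 (E = -12*(-3) = 36)
d = 7626 (d = 3 - (-75 + (6 + 4² - 6*4))*(52 + 47) = 3 - (-75 + (6 + 16 - 24))*99 = 3 - (-75 - 2)*99 = 3 - (-77)*99 = 3 - 1*(-7623) = 3 + 7623 = 7626)
-77 + E*d = -77 + 36*7626 = -77 + 274536 = 274459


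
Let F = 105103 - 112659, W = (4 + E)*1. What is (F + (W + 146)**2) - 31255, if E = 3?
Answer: -15402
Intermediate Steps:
W = 7 (W = (4 + 3)*1 = 7*1 = 7)
F = -7556
(F + (W + 146)**2) - 31255 = (-7556 + (7 + 146)**2) - 31255 = (-7556 + 153**2) - 31255 = (-7556 + 23409) - 31255 = 15853 - 31255 = -15402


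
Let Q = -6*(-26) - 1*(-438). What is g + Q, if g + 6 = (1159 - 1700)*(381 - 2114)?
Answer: 938141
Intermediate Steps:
g = 937547 (g = -6 + (1159 - 1700)*(381 - 2114) = -6 - 541*(-1733) = -6 + 937553 = 937547)
Q = 594 (Q = 156 + 438 = 594)
g + Q = 937547 + 594 = 938141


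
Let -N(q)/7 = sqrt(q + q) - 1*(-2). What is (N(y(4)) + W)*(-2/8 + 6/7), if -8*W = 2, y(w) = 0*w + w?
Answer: -969/112 - 17*sqrt(2)/2 ≈ -20.673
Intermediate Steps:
y(w) = w (y(w) = 0 + w = w)
W = -1/4 (W = -1/8*2 = -1/4 ≈ -0.25000)
N(q) = -14 - 7*sqrt(2)*sqrt(q) (N(q) = -7*(sqrt(q + q) - 1*(-2)) = -7*(sqrt(2*q) + 2) = -7*(sqrt(2)*sqrt(q) + 2) = -7*(2 + sqrt(2)*sqrt(q)) = -14 - 7*sqrt(2)*sqrt(q))
(N(y(4)) + W)*(-2/8 + 6/7) = ((-14 - 7*sqrt(2)*sqrt(4)) - 1/4)*(-2/8 + 6/7) = ((-14 - 7*sqrt(2)*2) - 1/4)*(-2*1/8 + 6*(1/7)) = ((-14 - 14*sqrt(2)) - 1/4)*(-1/4 + 6/7) = (-57/4 - 14*sqrt(2))*(17/28) = -969/112 - 17*sqrt(2)/2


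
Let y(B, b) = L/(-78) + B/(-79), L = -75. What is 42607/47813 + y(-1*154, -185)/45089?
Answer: 28804669337/32321869294 ≈ 0.89118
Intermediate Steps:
y(B, b) = 25/26 - B/79 (y(B, b) = -75/(-78) + B/(-79) = -75*(-1/78) + B*(-1/79) = 25/26 - B/79)
42607/47813 + y(-1*154, -185)/45089 = 42607/47813 + (25/26 - (-1)*154/79)/45089 = 42607*(1/47813) + (25/26 - 1/79*(-154))*(1/45089) = 311/349 + (25/26 + 154/79)*(1/45089) = 311/349 + (5979/2054)*(1/45089) = 311/349 + 5979/92612806 = 28804669337/32321869294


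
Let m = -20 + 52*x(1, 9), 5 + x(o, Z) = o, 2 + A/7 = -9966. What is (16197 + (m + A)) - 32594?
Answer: -86401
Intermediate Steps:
A = -69776 (A = -14 + 7*(-9966) = -14 - 69762 = -69776)
x(o, Z) = -5 + o
m = -228 (m = -20 + 52*(-5 + 1) = -20 + 52*(-4) = -20 - 208 = -228)
(16197 + (m + A)) - 32594 = (16197 + (-228 - 69776)) - 32594 = (16197 - 70004) - 32594 = -53807 - 32594 = -86401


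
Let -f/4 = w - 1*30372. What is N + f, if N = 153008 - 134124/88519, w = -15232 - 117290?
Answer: 71220836972/88519 ≈ 8.0458e+5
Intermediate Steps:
w = -132522
f = 651576 (f = -4*(-132522 - 1*30372) = -4*(-132522 - 30372) = -4*(-162894) = 651576)
N = 13543981028/88519 (N = 153008 - 134124*1/88519 = 153008 - 134124/88519 = 13543981028/88519 ≈ 1.5301e+5)
N + f = 13543981028/88519 + 651576 = 71220836972/88519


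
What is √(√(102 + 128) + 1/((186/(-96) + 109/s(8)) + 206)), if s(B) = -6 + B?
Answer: √(66192 + 17114769*√230)/4137 ≈ 3.8948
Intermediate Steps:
√(√(102 + 128) + 1/((186/(-96) + 109/s(8)) + 206)) = √(√(102 + 128) + 1/((186/(-96) + 109/(-6 + 8)) + 206)) = √(√230 + 1/((186*(-1/96) + 109/2) + 206)) = √(√230 + 1/((-31/16 + 109*(½)) + 206)) = √(√230 + 1/((-31/16 + 109/2) + 206)) = √(√230 + 1/(841/16 + 206)) = √(√230 + 1/(4137/16)) = √(√230 + 16/4137) = √(16/4137 + √230)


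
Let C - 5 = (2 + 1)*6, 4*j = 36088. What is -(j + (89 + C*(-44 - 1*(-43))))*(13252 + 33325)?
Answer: -423291776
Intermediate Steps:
j = 9022 (j = (1/4)*36088 = 9022)
C = 23 (C = 5 + (2 + 1)*6 = 5 + 3*6 = 5 + 18 = 23)
-(j + (89 + C*(-44 - 1*(-43))))*(13252 + 33325) = -(9022 + (89 + 23*(-44 - 1*(-43))))*(13252 + 33325) = -(9022 + (89 + 23*(-44 + 43)))*46577 = -(9022 + (89 + 23*(-1)))*46577 = -(9022 + (89 - 23))*46577 = -(9022 + 66)*46577 = -9088*46577 = -1*423291776 = -423291776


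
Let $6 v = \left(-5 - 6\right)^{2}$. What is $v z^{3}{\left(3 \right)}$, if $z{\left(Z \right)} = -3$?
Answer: $- \frac{1089}{2} \approx -544.5$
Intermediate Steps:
$v = \frac{121}{6}$ ($v = \frac{\left(-5 - 6\right)^{2}}{6} = \frac{\left(-11\right)^{2}}{6} = \frac{1}{6} \cdot 121 = \frac{121}{6} \approx 20.167$)
$v z^{3}{\left(3 \right)} = \frac{121 \left(-3\right)^{3}}{6} = \frac{121}{6} \left(-27\right) = - \frac{1089}{2}$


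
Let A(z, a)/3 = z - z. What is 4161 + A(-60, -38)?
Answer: 4161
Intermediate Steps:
A(z, a) = 0 (A(z, a) = 3*(z - z) = 3*0 = 0)
4161 + A(-60, -38) = 4161 + 0 = 4161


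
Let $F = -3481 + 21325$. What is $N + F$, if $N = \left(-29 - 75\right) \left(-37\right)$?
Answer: $21692$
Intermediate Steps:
$F = 17844$
$N = 3848$ ($N = \left(-104\right) \left(-37\right) = 3848$)
$N + F = 3848 + 17844 = 21692$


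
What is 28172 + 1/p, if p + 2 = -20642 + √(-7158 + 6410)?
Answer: 3001553928651/106543871 - I*√187/213087742 ≈ 28172.0 - 6.4175e-8*I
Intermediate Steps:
p = -20644 + 2*I*√187 (p = -2 + (-20642 + √(-7158 + 6410)) = -2 + (-20642 + √(-748)) = -2 + (-20642 + 2*I*√187) = -20644 + 2*I*√187 ≈ -20644.0 + 27.35*I)
28172 + 1/p = 28172 + 1/(-20644 + 2*I*√187)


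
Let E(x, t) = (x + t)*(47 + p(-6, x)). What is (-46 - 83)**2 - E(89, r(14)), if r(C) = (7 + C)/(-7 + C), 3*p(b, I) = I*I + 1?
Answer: -691873/3 ≈ -2.3062e+5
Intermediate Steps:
p(b, I) = 1/3 + I**2/3 (p(b, I) = (I*I + 1)/3 = (I**2 + 1)/3 = (1 + I**2)/3 = 1/3 + I**2/3)
r(C) = (7 + C)/(-7 + C)
E(x, t) = (142/3 + x**2/3)*(t + x) (E(x, t) = (x + t)*(47 + (1/3 + x**2/3)) = (t + x)*(142/3 + x**2/3) = (142/3 + x**2/3)*(t + x))
(-46 - 83)**2 - E(89, r(14)) = (-46 - 83)**2 - ((1/3)*89**3 + 142*((7 + 14)/(-7 + 14))/3 + (142/3)*89 + (1/3)*((7 + 14)/(-7 + 14))*89**2) = (-129)**2 - ((1/3)*704969 + 142*(21/7)/3 + 12638/3 + (1/3)*(21/7)*7921) = 16641 - (704969/3 + 142*((1/7)*21)/3 + 12638/3 + (1/3)*((1/7)*21)*7921) = 16641 - (704969/3 + (142/3)*3 + 12638/3 + (1/3)*3*7921) = 16641 - (704969/3 + 142 + 12638/3 + 7921) = 16641 - 1*741796/3 = 16641 - 741796/3 = -691873/3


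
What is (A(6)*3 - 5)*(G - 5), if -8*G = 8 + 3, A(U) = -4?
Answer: 867/8 ≈ 108.38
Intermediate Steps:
G = -11/8 (G = -(8 + 3)/8 = -⅛*11 = -11/8 ≈ -1.3750)
(A(6)*3 - 5)*(G - 5) = (-4*3 - 5)*(-11/8 - 5) = (-12 - 5)*(-51/8) = -17*(-51/8) = 867/8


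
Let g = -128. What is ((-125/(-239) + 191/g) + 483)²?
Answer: 217452980286369/935870464 ≈ 2.3235e+5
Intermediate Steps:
((-125/(-239) + 191/g) + 483)² = ((-125/(-239) + 191/(-128)) + 483)² = ((-125*(-1/239) + 191*(-1/128)) + 483)² = ((125/239 - 191/128) + 483)² = (-29649/30592 + 483)² = (14746287/30592)² = 217452980286369/935870464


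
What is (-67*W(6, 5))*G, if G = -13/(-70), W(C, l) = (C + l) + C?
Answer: -14807/70 ≈ -211.53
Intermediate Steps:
W(C, l) = l + 2*C
G = 13/70 (G = -13*(-1/70) = 13/70 ≈ 0.18571)
(-67*W(6, 5))*G = -67*(5 + 2*6)*(13/70) = -67*(5 + 12)*(13/70) = -67*17*(13/70) = -1139*13/70 = -14807/70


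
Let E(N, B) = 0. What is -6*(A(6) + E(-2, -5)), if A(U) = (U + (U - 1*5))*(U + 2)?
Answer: -336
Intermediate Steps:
A(U) = (-5 + 2*U)*(2 + U) (A(U) = (U + (U - 5))*(2 + U) = (U + (-5 + U))*(2 + U) = (-5 + 2*U)*(2 + U))
-6*(A(6) + E(-2, -5)) = -6*((-10 - 1*6 + 2*6**2) + 0) = -6*((-10 - 6 + 2*36) + 0) = -6*((-10 - 6 + 72) + 0) = -6*(56 + 0) = -6*56 = -336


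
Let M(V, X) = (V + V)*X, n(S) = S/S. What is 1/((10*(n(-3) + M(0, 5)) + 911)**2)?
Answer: 1/848241 ≈ 1.1789e-6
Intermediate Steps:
n(S) = 1
M(V, X) = 2*V*X (M(V, X) = (2*V)*X = 2*V*X)
1/((10*(n(-3) + M(0, 5)) + 911)**2) = 1/((10*(1 + 2*0*5) + 911)**2) = 1/((10*(1 + 0) + 911)**2) = 1/((10*1 + 911)**2) = 1/((10 + 911)**2) = 1/(921**2) = 1/848241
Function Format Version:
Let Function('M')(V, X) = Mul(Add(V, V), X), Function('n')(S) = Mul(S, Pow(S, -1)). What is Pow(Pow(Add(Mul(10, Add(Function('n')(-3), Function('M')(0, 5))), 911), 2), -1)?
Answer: Rational(1, 848241) ≈ 1.1789e-6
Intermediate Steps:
Function('n')(S) = 1
Function('M')(V, X) = Mul(2, V, X) (Function('M')(V, X) = Mul(Mul(2, V), X) = Mul(2, V, X))
Pow(Pow(Add(Mul(10, Add(Function('n')(-3), Function('M')(0, 5))), 911), 2), -1) = Pow(Pow(Add(Mul(10, Add(1, Mul(2, 0, 5))), 911), 2), -1) = Pow(Pow(Add(Mul(10, Add(1, 0)), 911), 2), -1) = Pow(Pow(Add(Mul(10, 1), 911), 2), -1) = Pow(Pow(Add(10, 911), 2), -1) = Pow(Pow(921, 2), -1) = Pow(848241, -1) = Rational(1, 848241)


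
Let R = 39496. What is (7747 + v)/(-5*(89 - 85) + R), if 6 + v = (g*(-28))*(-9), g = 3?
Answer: 8497/39476 ≈ 0.21524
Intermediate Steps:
v = 750 (v = -6 + (3*(-28))*(-9) = -6 - 84*(-9) = -6 + 756 = 750)
(7747 + v)/(-5*(89 - 85) + R) = (7747 + 750)/(-5*(89 - 85) + 39496) = 8497/(-5*4 + 39496) = 8497/(-20 + 39496) = 8497/39476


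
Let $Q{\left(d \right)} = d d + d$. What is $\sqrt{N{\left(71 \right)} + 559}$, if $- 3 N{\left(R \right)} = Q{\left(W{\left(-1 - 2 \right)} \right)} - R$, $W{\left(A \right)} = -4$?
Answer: $\frac{2 \sqrt{1302}}{3} \approx 24.055$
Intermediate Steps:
$Q{\left(d \right)} = d + d^{2}$ ($Q{\left(d \right)} = d^{2} + d = d + d^{2}$)
$N{\left(R \right)} = -4 + \frac{R}{3}$ ($N{\left(R \right)} = - \frac{- 4 \left(1 - 4\right) - R}{3} = - \frac{\left(-4\right) \left(-3\right) - R}{3} = - \frac{12 - R}{3} = -4 + \frac{R}{3}$)
$\sqrt{N{\left(71 \right)} + 559} = \sqrt{\left(-4 + \frac{1}{3} \cdot 71\right) + 559} = \sqrt{\left(-4 + \frac{71}{3}\right) + 559} = \sqrt{\frac{59}{3} + 559} = \sqrt{\frac{1736}{3}} = \frac{2 \sqrt{1302}}{3}$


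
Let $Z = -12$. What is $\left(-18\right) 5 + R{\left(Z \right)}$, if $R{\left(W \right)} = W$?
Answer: $-102$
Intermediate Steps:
$\left(-18\right) 5 + R{\left(Z \right)} = \left(-18\right) 5 - 12 = -90 - 12 = -102$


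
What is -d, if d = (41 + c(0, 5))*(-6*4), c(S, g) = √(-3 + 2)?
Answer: 984 + 24*I ≈ 984.0 + 24.0*I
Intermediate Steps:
c(S, g) = I (c(S, g) = √(-1) = I)
d = -984 - 24*I (d = (41 + I)*(-6*4) = (41 + I)*(-24) = -984 - 24*I ≈ -984.0 - 24.0*I)
-d = -(-984 - 24*I) = 984 + 24*I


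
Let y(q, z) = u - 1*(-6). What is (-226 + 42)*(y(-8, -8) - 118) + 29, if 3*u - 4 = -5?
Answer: 62095/3 ≈ 20698.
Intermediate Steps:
u = -⅓ (u = 4/3 + (⅓)*(-5) = 4/3 - 5/3 = -⅓ ≈ -0.33333)
y(q, z) = 17/3 (y(q, z) = -⅓ - 1*(-6) = -⅓ + 6 = 17/3)
(-226 + 42)*(y(-8, -8) - 118) + 29 = (-226 + 42)*(17/3 - 118) + 29 = -184*(-337/3) + 29 = 62008/3 + 29 = 62095/3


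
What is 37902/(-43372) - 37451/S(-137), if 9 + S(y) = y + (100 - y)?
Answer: -116269561/281918 ≈ -412.42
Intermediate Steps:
S(y) = 91 (S(y) = -9 + (y + (100 - y)) = -9 + 100 = 91)
37902/(-43372) - 37451/S(-137) = 37902/(-43372) - 37451/91 = 37902*(-1/43372) - 37451*1/91 = -18951/21686 - 37451/91 = -116269561/281918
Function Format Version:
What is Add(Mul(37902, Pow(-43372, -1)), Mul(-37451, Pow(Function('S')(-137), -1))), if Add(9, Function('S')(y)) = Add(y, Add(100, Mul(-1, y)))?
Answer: Rational(-116269561, 281918) ≈ -412.42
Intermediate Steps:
Function('S')(y) = 91 (Function('S')(y) = Add(-9, Add(y, Add(100, Mul(-1, y)))) = Add(-9, 100) = 91)
Add(Mul(37902, Pow(-43372, -1)), Mul(-37451, Pow(Function('S')(-137), -1))) = Add(Mul(37902, Pow(-43372, -1)), Mul(-37451, Pow(91, -1))) = Add(Mul(37902, Rational(-1, 43372)), Mul(-37451, Rational(1, 91))) = Add(Rational(-18951, 21686), Rational(-37451, 91)) = Rational(-116269561, 281918)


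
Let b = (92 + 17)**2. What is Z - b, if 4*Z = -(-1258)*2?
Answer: -11252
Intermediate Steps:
b = 11881 (b = 109**2 = 11881)
Z = 629 (Z = (-(-1258)*2)/4 = (-17*(-148))/4 = (1/4)*2516 = 629)
Z - b = 629 - 1*11881 = 629 - 11881 = -11252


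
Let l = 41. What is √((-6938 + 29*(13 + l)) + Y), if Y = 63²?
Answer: I*√1403 ≈ 37.457*I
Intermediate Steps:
Y = 3969
√((-6938 + 29*(13 + l)) + Y) = √((-6938 + 29*(13 + 41)) + 3969) = √((-6938 + 29*54) + 3969) = √((-6938 + 1566) + 3969) = √(-5372 + 3969) = √(-1403) = I*√1403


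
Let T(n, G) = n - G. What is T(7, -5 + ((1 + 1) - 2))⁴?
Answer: 20736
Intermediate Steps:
T(7, -5 + ((1 + 1) - 2))⁴ = (7 - (-5 + ((1 + 1) - 2)))⁴ = (7 - (-5 + (2 - 2)))⁴ = (7 - (-5 + 0))⁴ = (7 - 1*(-5))⁴ = (7 + 5)⁴ = 12⁴ = 20736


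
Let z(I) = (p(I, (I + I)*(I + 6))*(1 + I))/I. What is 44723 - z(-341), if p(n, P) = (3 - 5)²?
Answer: 15249183/341 ≈ 44719.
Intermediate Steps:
p(n, P) = 4 (p(n, P) = (-2)² = 4)
z(I) = (4 + 4*I)/I (z(I) = (4*(1 + I))/I = (4 + 4*I)/I)
44723 - z(-341) = 44723 - (4 + 4/(-341)) = 44723 - (4 + 4*(-1/341)) = 44723 - (4 - 4/341) = 44723 - 1*1360/341 = 44723 - 1360/341 = 15249183/341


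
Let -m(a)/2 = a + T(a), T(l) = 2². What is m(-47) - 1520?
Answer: -1434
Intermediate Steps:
T(l) = 4
m(a) = -8 - 2*a (m(a) = -2*(a + 4) = -2*(4 + a) = -8 - 2*a)
m(-47) - 1520 = (-8 - 2*(-47)) - 1520 = (-8 + 94) - 1520 = 86 - 1520 = -1434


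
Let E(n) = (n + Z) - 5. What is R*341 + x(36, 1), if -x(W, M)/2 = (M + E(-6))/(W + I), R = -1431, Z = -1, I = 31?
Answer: -32694035/67 ≈ -4.8797e+5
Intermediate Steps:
E(n) = -6 + n (E(n) = (n - 1) - 5 = (-1 + n) - 5 = -6 + n)
x(W, M) = -2*(-12 + M)/(31 + W) (x(W, M) = -2*(M + (-6 - 6))/(W + 31) = -2*(M - 12)/(31 + W) = -2*(-12 + M)/(31 + W))
R*341 + x(36, 1) = -1431*341 + 2*(12 - 1*1)/(31 + 36) = -487971 + 2*(12 - 1)/67 = -487971 + 2*(1/67)*11 = -487971 + 22/67 = -32694035/67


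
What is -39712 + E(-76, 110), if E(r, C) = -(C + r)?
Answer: -39746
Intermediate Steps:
E(r, C) = -C - r
-39712 + E(-76, 110) = -39712 + (-1*110 - 1*(-76)) = -39712 + (-110 + 76) = -39712 - 34 = -39746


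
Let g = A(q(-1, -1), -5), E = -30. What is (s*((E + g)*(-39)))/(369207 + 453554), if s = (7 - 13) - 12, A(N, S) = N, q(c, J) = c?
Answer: -21762/822761 ≈ -0.026450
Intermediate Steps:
g = -1
s = -18 (s = -6 - 12 = -18)
(s*((E + g)*(-39)))/(369207 + 453554) = (-18*(-30 - 1)*(-39))/(369207 + 453554) = -(-558)*(-39)/822761 = -18*1209*(1/822761) = -21762*1/822761 = -21762/822761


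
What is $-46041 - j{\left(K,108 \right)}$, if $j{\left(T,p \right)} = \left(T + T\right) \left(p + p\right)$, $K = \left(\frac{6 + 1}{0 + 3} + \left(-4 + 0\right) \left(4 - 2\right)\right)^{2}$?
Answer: $-59913$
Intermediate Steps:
$K = \frac{289}{9}$ ($K = \left(\frac{7}{3} - 8\right)^{2} = \left(- \frac{17}{3}\right)^{2} = \frac{289}{9} \approx 32.111$)
$j{\left(T,p \right)} = 4 T p$ ($j{\left(T,p \right)} = 2 T 2 p = 4 T p$)
$-46041 - j{\left(K,108 \right)} = -46041 - 4 \cdot \frac{289}{9} \cdot 108 = -46041 - 13872 = -59913$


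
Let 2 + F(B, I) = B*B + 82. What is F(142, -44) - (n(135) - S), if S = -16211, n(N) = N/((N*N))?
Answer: 544454/135 ≈ 4033.0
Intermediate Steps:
n(N) = 1/N (n(N) = N/(N**2) = N/N**2 = 1/N)
F(B, I) = 80 + B**2 (F(B, I) = -2 + (B*B + 82) = -2 + (B**2 + 82) = -2 + (82 + B**2) = 80 + B**2)
F(142, -44) - (n(135) - S) = (80 + 142**2) - (1/135 - 1*(-16211)) = (80 + 20164) - (1/135 + 16211) = 20244 - 1*2188486/135 = 20244 - 2188486/135 = 544454/135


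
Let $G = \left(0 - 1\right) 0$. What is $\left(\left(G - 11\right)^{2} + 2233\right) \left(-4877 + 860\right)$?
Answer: $-9456018$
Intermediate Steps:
$G = 0$ ($G = \left(-1\right) 0 = 0$)
$\left(\left(G - 11\right)^{2} + 2233\right) \left(-4877 + 860\right) = \left(\left(0 - 11\right)^{2} + 2233\right) \left(-4877 + 860\right) = \left(\left(-11\right)^{2} + 2233\right) \left(-4017\right) = \left(121 + 2233\right) \left(-4017\right) = 2354 \left(-4017\right) = -9456018$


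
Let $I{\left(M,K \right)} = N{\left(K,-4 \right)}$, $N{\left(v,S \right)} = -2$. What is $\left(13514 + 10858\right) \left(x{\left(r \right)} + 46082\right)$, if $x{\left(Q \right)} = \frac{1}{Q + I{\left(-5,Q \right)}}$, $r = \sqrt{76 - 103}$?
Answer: $\frac{34816376880}{31} - \frac{73116 i \sqrt{3}}{31} \approx 1.1231 \cdot 10^{9} - 4085.2 i$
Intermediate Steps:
$r = 3 i \sqrt{3}$ ($r = \sqrt{-27} = 3 i \sqrt{3} \approx 5.1962 i$)
$I{\left(M,K \right)} = -2$
$x{\left(Q \right)} = \frac{1}{-2 + Q}$ ($x{\left(Q \right)} = \frac{1}{Q - 2} = \frac{1}{-2 + Q}$)
$\left(13514 + 10858\right) \left(x{\left(r \right)} + 46082\right) = \left(13514 + 10858\right) \left(\frac{1}{-2 + 3 i \sqrt{3}} + 46082\right) = 24372 \left(46082 + \frac{1}{-2 + 3 i \sqrt{3}}\right) = 1123110504 + \frac{24372}{-2 + 3 i \sqrt{3}}$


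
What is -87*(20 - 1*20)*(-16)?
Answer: 0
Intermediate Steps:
-87*(20 - 1*20)*(-16) = -87*(20 - 20)*(-16) = -87*0*(-16) = 0*(-16) = 0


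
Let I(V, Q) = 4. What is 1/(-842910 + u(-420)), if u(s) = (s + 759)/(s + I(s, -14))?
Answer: -416/350650899 ≈ -1.1864e-6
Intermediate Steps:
u(s) = (759 + s)/(4 + s) (u(s) = (s + 759)/(s + 4) = (759 + s)/(4 + s))
1/(-842910 + u(-420)) = 1/(-842910 + (759 - 420)/(4 - 420)) = 1/(-842910 + 339/(-416)) = 1/(-842910 - 1/416*339) = 1/(-842910 - 339/416) = 1/(-350650899/416) = -416/350650899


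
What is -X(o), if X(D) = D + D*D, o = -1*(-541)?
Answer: -293222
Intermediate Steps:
o = 541
X(D) = D + D²
-X(o) = -541*(1 + 541) = -541*542 = -1*293222 = -293222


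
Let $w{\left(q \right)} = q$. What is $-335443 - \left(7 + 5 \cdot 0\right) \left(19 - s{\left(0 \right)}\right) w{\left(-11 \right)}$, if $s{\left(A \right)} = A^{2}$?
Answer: $-333980$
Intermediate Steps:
$-335443 - \left(7 + 5 \cdot 0\right) \left(19 - s{\left(0 \right)}\right) w{\left(-11 \right)} = -335443 - \left(7 + 5 \cdot 0\right) \left(19 - 0^{2}\right) \left(-11\right) = -335443 - \left(7 + 0\right) \left(19 - 0\right) \left(-11\right) = -335443 - 7 \left(19 + 0\right) \left(-11\right) = -335443 - 7 \cdot 19 \left(-11\right) = -335443 - 133 \left(-11\right) = -335443 - -1463 = -335443 + 1463 = -333980$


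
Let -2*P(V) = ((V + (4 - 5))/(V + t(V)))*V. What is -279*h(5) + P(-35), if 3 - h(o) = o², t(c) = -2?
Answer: 227736/37 ≈ 6155.0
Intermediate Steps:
h(o) = 3 - o²
P(V) = -V*(-1 + V)/(2*(-2 + V)) (P(V) = -(V + (4 - 5))/(V - 2)*V/2 = -(V - 1)/(-2 + V)*V/2 = -(-1 + V)/(-2 + V)*V/2 = -V*(-1 + V)/(2*(-2 + V)))
-279*h(5) + P(-35) = -279*(3 - 1*5²) + (½)*(-35)*(1 - 1*(-35))/(-2 - 35) = -279*(3 - 1*25) + (½)*(-35)*(1 + 35)/(-37) = -279*(3 - 25) + (½)*(-35)*(-1/37)*36 = -279*(-22) + 630/37 = 6138 + 630/37 = 227736/37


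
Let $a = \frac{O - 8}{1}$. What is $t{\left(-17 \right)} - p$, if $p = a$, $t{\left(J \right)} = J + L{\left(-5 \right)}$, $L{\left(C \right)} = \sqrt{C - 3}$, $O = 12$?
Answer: $-21 + 2 i \sqrt{2} \approx -21.0 + 2.8284 i$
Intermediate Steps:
$a = 4$ ($a = \frac{12 - 8}{1} = 1 \cdot 4 = 4$)
$L{\left(C \right)} = \sqrt{-3 + C}$
$t{\left(J \right)} = J + 2 i \sqrt{2}$ ($t{\left(J \right)} = J + \sqrt{-3 - 5} = J + \sqrt{-8} = J + 2 i \sqrt{2}$)
$p = 4$
$t{\left(-17 \right)} - p = \left(-17 + 2 i \sqrt{2}\right) - 4 = -21 + 2 i \sqrt{2}$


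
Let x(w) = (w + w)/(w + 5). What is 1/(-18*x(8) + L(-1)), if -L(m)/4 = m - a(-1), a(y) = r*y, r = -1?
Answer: -13/184 ≈ -0.070652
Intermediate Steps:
a(y) = -y
L(m) = 4 - 4*m (L(m) = -4*(m - (-1)*(-1)) = -4*(m - 1*1) = -4*(m - 1) = -4*(-1 + m) = 4 - 4*m)
x(w) = 2*w/(5 + w) (x(w) = (2*w)/(5 + w) = 2*w/(5 + w))
1/(-18*x(8) + L(-1)) = 1/(-36*8/(5 + 8) + (4 - 4*(-1))) = 1/(-36*8/13 + (4 + 4)) = 1/(-36*8/13 + 8) = 1/(-18*16/13 + 8) = 1/(-288/13 + 8) = 1/(-184/13) = -13/184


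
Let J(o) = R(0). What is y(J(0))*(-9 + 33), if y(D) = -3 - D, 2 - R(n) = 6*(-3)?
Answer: -552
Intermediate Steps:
R(n) = 20 (R(n) = 2 - 6*(-3) = 2 - 1*(-18) = 2 + 18 = 20)
J(o) = 20
y(J(0))*(-9 + 33) = (-3 - 1*20)*(-9 + 33) = (-3 - 20)*24 = -23*24 = -552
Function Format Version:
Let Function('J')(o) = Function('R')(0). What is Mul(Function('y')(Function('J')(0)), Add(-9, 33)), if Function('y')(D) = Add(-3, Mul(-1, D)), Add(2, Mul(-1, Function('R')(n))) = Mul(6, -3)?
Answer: -552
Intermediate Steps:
Function('R')(n) = 20 (Function('R')(n) = Add(2, Mul(-1, Mul(6, -3))) = Add(2, Mul(-1, -18)) = Add(2, 18) = 20)
Function('J')(o) = 20
Mul(Function('y')(Function('J')(0)), Add(-9, 33)) = Mul(Add(-3, Mul(-1, 20)), Add(-9, 33)) = Mul(Add(-3, -20), 24) = Mul(-23, 24) = -552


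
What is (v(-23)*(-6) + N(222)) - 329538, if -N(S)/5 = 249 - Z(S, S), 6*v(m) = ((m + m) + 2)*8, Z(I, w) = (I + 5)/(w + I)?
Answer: -146710229/444 ≈ -3.3043e+5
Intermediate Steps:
Z(I, w) = (5 + I)/(I + w)
v(m) = 8/3 + 8*m/3 (v(m) = (((m + m) + 2)*8)/6 = ((2*m + 2)*8)/6 = ((2 + 2*m)*8)/6 = (16 + 16*m)/6 = 8/3 + 8*m/3)
N(S) = -1245 + 5*(5 + S)/(2*S) (N(S) = -5*(249 - (5 + S)/(S + S)) = -5*(249 - (5 + S)/(2*S)) = -1245 + 5*(5 + S)/(2*S))
(v(-23)*(-6) + N(222)) - 329538 = ((8/3 + (8/3)*(-23))*(-6) + (5/2)*(5 - 497*222)/222) - 329538 = ((8/3 - 184/3)*(-6) + (5/2)*(1/222)*(5 - 110334)) - 329538 = (-176/3*(-6) + (5/2)*(1/222)*(-110329)) - 329538 = (352 - 551645/444) - 329538 = -395357/444 - 329538 = -146710229/444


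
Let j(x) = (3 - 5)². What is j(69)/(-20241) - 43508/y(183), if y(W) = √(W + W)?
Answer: -4/20241 - 21754*√366/183 ≈ -2274.2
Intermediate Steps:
y(W) = √2*√W (y(W) = √(2*W) = √2*√W)
j(x) = 4 (j(x) = (-2)² = 4)
j(69)/(-20241) - 43508/y(183) = 4/(-20241) - 43508*√366/366 = 4*(-1/20241) - 43508*√366/366 = -4/20241 - 21754*√366/183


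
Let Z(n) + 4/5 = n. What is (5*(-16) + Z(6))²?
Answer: 139876/25 ≈ 5595.0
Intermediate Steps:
Z(n) = -⅘ + n
(5*(-16) + Z(6))² = (5*(-16) + (-⅘ + 6))² = (-80 + 26/5)² = (-374/5)² = 139876/25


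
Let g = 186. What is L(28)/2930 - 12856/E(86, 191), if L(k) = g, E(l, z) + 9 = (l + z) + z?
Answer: -18791353/672435 ≈ -27.945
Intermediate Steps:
E(l, z) = -9 + l + 2*z (E(l, z) = -9 + ((l + z) + z) = -9 + (l + 2*z) = -9 + l + 2*z)
L(k) = 186
L(28)/2930 - 12856/E(86, 191) = 186/2930 - 12856/(-9 + 86 + 2*191) = 186*(1/2930) - 12856/(-9 + 86 + 382) = 93/1465 - 12856/459 = -18791353/672435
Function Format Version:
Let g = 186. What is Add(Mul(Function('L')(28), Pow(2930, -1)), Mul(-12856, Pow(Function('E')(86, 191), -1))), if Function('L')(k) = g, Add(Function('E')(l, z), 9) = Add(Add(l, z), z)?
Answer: Rational(-18791353, 672435) ≈ -27.945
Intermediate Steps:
Function('E')(l, z) = Add(-9, l, Mul(2, z)) (Function('E')(l, z) = Add(-9, Add(Add(l, z), z)) = Add(-9, Add(l, Mul(2, z))) = Add(-9, l, Mul(2, z)))
Function('L')(k) = 186
Add(Mul(Function('L')(28), Pow(2930, -1)), Mul(-12856, Pow(Function('E')(86, 191), -1))) = Add(Mul(186, Pow(2930, -1)), Mul(-12856, Pow(Add(-9, 86, Mul(2, 191)), -1))) = Add(Mul(186, Rational(1, 2930)), Mul(-12856, Pow(Add(-9, 86, 382), -1))) = Add(Rational(93, 1465), Mul(-12856, Pow(459, -1))) = Add(Rational(93, 1465), Mul(-12856, Rational(1, 459))) = Add(Rational(93, 1465), Rational(-12856, 459)) = Rational(-18791353, 672435)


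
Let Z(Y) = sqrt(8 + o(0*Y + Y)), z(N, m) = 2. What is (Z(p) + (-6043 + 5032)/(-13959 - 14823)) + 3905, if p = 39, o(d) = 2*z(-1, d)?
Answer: 37464907/9594 + 2*sqrt(3) ≈ 3908.5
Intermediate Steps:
o(d) = 4 (o(d) = 2*2 = 4)
Z(Y) = 2*sqrt(3) (Z(Y) = sqrt(8 + 4) = sqrt(12) = 2*sqrt(3))
(Z(p) + (-6043 + 5032)/(-13959 - 14823)) + 3905 = (2*sqrt(3) + (-6043 + 5032)/(-13959 - 14823)) + 3905 = (2*sqrt(3) - 1011/(-28782)) + 3905 = (2*sqrt(3) - 1011*(-1/28782)) + 3905 = (2*sqrt(3) + 337/9594) + 3905 = (337/9594 + 2*sqrt(3)) + 3905 = 37464907/9594 + 2*sqrt(3)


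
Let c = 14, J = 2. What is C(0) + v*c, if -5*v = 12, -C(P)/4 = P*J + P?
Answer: -168/5 ≈ -33.600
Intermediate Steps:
C(P) = -12*P (C(P) = -4*(P*2 + P) = -4*(2*P + P) = -12*P)
v = -12/5 (v = -1/5*12 = -12/5 ≈ -2.4000)
C(0) + v*c = -12*0 - 12/5*14 = 0 - 168/5 = -168/5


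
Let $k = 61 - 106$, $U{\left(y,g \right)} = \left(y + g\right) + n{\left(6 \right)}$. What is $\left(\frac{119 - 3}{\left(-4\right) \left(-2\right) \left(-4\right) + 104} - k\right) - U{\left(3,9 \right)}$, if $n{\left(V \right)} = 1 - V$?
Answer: $\frac{713}{18} \approx 39.611$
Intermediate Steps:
$U{\left(y,g \right)} = -5 + g + y$ ($U{\left(y,g \right)} = \left(y + g\right) + \left(1 - 6\right) = \left(g + y\right) + \left(1 - 6\right) = \left(g + y\right) - 5 = -5 + g + y$)
$k = -45$
$\left(\frac{119 - 3}{\left(-4\right) \left(-2\right) \left(-4\right) + 104} - k\right) - U{\left(3,9 \right)} = \left(\frac{119 - 3}{\left(-4\right) \left(-2\right) \left(-4\right) + 104} - -45\right) - \left(-5 + 9 + 3\right) = \left(\frac{116}{8 \left(-4\right) + 104} + 45\right) - 7 = \left(\frac{116}{-32 + 104} + 45\right) - 7 = \left(\frac{116}{72} + 45\right) - 7 = \left(116 \cdot \frac{1}{72} + 45\right) - 7 = \left(\frac{29}{18} + 45\right) - 7 = \frac{839}{18} - 7 = \frac{713}{18}$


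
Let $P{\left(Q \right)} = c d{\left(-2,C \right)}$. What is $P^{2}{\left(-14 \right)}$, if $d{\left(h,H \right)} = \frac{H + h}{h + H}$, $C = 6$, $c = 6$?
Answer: $36$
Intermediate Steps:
$d{\left(h,H \right)} = 1$ ($d{\left(h,H \right)} = \frac{H + h}{H + h} = 1$)
$P{\left(Q \right)} = 6$ ($P{\left(Q \right)} = 6 \cdot 1 = 6$)
$P^{2}{\left(-14 \right)} = 6^{2} = 36$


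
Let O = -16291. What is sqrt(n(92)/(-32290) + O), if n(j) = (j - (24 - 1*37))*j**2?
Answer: I*sqrt(170144118019)/3229 ≈ 127.74*I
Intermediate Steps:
n(j) = j**2*(13 + j) (n(j) = (j - (24 - 37))*j**2 = (j - 1*(-13))*j**2 = (j + 13)*j**2 = (13 + j)*j**2 = j**2*(13 + j))
sqrt(n(92)/(-32290) + O) = sqrt((92**2*(13 + 92))/(-32290) - 16291) = sqrt((8464*105)*(-1/32290) - 16291) = sqrt(888720*(-1/32290) - 16291) = sqrt(-88872/3229 - 16291) = sqrt(-52692511/3229) = I*sqrt(170144118019)/3229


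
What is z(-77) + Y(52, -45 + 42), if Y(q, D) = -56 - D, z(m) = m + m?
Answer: -207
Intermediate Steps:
z(m) = 2*m
z(-77) + Y(52, -45 + 42) = 2*(-77) + (-56 - (-45 + 42)) = -154 + (-56 - 1*(-3)) = -154 + (-56 + 3) = -154 - 53 = -207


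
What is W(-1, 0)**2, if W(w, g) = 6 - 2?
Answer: 16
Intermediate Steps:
W(w, g) = 4
W(-1, 0)**2 = 4**2 = 16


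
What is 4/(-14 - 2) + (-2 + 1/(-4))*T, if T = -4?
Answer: 35/4 ≈ 8.7500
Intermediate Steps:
4/(-14 - 2) + (-2 + 1/(-4))*T = 4/(-14 - 2) + (-2 + 1/(-4))*(-4) = 4/(-16) + (-2 - ¼)*(-4) = -1/16*4 - 9/4*(-4) = -¼ + 9 = 35/4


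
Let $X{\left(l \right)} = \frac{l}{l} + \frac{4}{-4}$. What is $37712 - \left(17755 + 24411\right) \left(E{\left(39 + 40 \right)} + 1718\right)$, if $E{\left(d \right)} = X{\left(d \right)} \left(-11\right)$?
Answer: $-72403476$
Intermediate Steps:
$X{\left(l \right)} = 0$ ($X{\left(l \right)} = 1 + 4 \left(- \frac{1}{4}\right) = 1 - 1 = 0$)
$E{\left(d \right)} = 0$ ($E{\left(d \right)} = 0 \left(-11\right) = 0$)
$37712 - \left(17755 + 24411\right) \left(E{\left(39 + 40 \right)} + 1718\right) = 37712 - \left(17755 + 24411\right) \left(0 + 1718\right) = 37712 - 42166 \cdot 1718 = 37712 - 72441188 = -72403476$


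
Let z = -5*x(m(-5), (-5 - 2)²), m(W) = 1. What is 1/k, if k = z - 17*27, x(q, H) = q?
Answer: -1/464 ≈ -0.0021552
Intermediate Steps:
z = -5 (z = -5*1 = -5)
k = -464 (k = -5 - 17*27 = -5 - 459 = -464)
1/k = 1/(-464) = -1/464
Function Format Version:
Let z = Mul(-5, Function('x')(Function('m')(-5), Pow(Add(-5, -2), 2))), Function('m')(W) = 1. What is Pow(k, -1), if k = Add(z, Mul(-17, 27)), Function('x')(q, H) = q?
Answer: Rational(-1, 464) ≈ -0.0021552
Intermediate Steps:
z = -5 (z = Mul(-5, 1) = -5)
k = -464 (k = Add(-5, Mul(-17, 27)) = Add(-5, -459) = -464)
Pow(k, -1) = Pow(-464, -1) = Rational(-1, 464)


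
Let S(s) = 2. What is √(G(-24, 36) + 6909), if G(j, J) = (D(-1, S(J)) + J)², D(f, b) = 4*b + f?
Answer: √8758 ≈ 93.584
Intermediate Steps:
D(f, b) = f + 4*b
G(j, J) = (7 + J)² (G(j, J) = ((-1 + 4*2) + J)² = ((-1 + 8) + J)² = (7 + J)²)
√(G(-24, 36) + 6909) = √((7 + 36)² + 6909) = √(43² + 6909) = √(1849 + 6909) = √8758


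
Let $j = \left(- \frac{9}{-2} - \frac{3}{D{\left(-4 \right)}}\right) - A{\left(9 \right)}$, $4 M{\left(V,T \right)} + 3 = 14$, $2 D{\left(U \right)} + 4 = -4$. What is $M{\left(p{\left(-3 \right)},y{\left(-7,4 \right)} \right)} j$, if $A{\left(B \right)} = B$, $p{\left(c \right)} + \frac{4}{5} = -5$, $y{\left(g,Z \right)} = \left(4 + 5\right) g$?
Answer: $- \frac{165}{16} \approx -10.313$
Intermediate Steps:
$D{\left(U \right)} = -4$ ($D{\left(U \right)} = -2 + \frac{1}{2} \left(-4\right) = -2 - 2 = -4$)
$y{\left(g,Z \right)} = 9 g$
$p{\left(c \right)} = - \frac{29}{5}$ ($p{\left(c \right)} = - \frac{4}{5} - 5 = - \frac{29}{5}$)
$M{\left(V,T \right)} = \frac{11}{4}$ ($M{\left(V,T \right)} = - \frac{3}{4} + \frac{1}{4} \cdot 14 = - \frac{3}{4} + \frac{7}{2} = \frac{11}{4}$)
$j = - \frac{15}{4}$ ($j = \left(- \frac{9}{-2} - \frac{3}{-4}\right) - 9 = \left(\left(-9\right) \left(- \frac{1}{2}\right) - - \frac{3}{4}\right) - 9 = \left(\frac{9}{2} + \frac{3}{4}\right) - 9 = \frac{21}{4} - 9 = - \frac{15}{4} \approx -3.75$)
$M{\left(p{\left(-3 \right)},y{\left(-7,4 \right)} \right)} j = \frac{11}{4} \left(- \frac{15}{4}\right) = - \frac{165}{16}$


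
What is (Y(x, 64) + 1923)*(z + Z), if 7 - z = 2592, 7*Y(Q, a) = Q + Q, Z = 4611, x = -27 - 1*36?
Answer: 3859530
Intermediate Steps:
x = -63 (x = -27 - 36 = -63)
Y(Q, a) = 2*Q/7 (Y(Q, a) = (Q + Q)/7 = (2*Q)/7 = 2*Q/7)
z = -2585 (z = 7 - 1*2592 = 7 - 2592 = -2585)
(Y(x, 64) + 1923)*(z + Z) = ((2/7)*(-63) + 1923)*(-2585 + 4611) = (-18 + 1923)*2026 = 1905*2026 = 3859530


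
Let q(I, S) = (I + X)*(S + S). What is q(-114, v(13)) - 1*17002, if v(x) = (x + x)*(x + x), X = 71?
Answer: -75138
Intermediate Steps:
v(x) = 4*x**2 (v(x) = (2*x)*(2*x) = 4*x**2)
q(I, S) = 2*S*(71 + I) (q(I, S) = (I + 71)*(S + S) = (71 + I)*(2*S) = 2*S*(71 + I))
q(-114, v(13)) - 1*17002 = 2*(4*13**2)*(71 - 114) - 1*17002 = 2*(4*169)*(-43) - 17002 = 2*676*(-43) - 17002 = -58136 - 17002 = -75138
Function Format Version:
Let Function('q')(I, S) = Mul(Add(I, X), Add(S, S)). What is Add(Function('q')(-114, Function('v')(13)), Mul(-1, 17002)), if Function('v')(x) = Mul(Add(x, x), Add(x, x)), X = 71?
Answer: -75138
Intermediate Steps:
Function('v')(x) = Mul(4, Pow(x, 2)) (Function('v')(x) = Mul(Mul(2, x), Mul(2, x)) = Mul(4, Pow(x, 2)))
Function('q')(I, S) = Mul(2, S, Add(71, I)) (Function('q')(I, S) = Mul(Add(I, 71), Add(S, S)) = Mul(Add(71, I), Mul(2, S)) = Mul(2, S, Add(71, I)))
Add(Function('q')(-114, Function('v')(13)), Mul(-1, 17002)) = Add(Mul(2, Mul(4, Pow(13, 2)), Add(71, -114)), Mul(-1, 17002)) = Add(Mul(2, Mul(4, 169), -43), -17002) = Add(Mul(2, 676, -43), -17002) = Add(-58136, -17002) = -75138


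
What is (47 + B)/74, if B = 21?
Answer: 34/37 ≈ 0.91892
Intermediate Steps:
(47 + B)/74 = (47 + 21)/74 = (1/74)*68 = 34/37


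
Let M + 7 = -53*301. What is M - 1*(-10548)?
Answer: -5412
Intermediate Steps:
M = -15960 (M = -7 - 53*301 = -7 - 15953 = -15960)
M - 1*(-10548) = -15960 - 1*(-10548) = -15960 + 10548 = -5412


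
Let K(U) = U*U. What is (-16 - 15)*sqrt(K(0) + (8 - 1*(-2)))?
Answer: -31*sqrt(10) ≈ -98.031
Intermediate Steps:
K(U) = U**2
(-16 - 15)*sqrt(K(0) + (8 - 1*(-2))) = (-16 - 15)*sqrt(0**2 + (8 - 1*(-2))) = -31*sqrt(0 + (8 + 2)) = -31*sqrt(0 + 10) = -31*sqrt(10)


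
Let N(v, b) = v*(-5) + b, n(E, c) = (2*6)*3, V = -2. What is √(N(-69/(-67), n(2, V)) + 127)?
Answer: 4*√44287/67 ≈ 12.564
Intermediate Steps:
n(E, c) = 36 (n(E, c) = 12*3 = 36)
N(v, b) = b - 5*v (N(v, b) = -5*v + b = b - 5*v)
√(N(-69/(-67), n(2, V)) + 127) = √((36 - (-345)/(-67)) + 127) = √((36 - (-345)*(-1)/67) + 127) = √((36 - 5*69/67) + 127) = √((36 - 345/67) + 127) = √(2067/67 + 127) = √(10576/67) = 4*√44287/67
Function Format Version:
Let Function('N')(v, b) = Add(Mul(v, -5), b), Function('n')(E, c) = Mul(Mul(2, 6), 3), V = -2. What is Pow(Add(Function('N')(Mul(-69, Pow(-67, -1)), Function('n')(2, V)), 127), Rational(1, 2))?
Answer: Mul(Rational(4, 67), Pow(44287, Rational(1, 2))) ≈ 12.564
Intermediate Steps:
Function('n')(E, c) = 36 (Function('n')(E, c) = Mul(12, 3) = 36)
Function('N')(v, b) = Add(b, Mul(-5, v)) (Function('N')(v, b) = Add(Mul(-5, v), b) = Add(b, Mul(-5, v)))
Pow(Add(Function('N')(Mul(-69, Pow(-67, -1)), Function('n')(2, V)), 127), Rational(1, 2)) = Pow(Add(Add(36, Mul(-5, Mul(-69, Pow(-67, -1)))), 127), Rational(1, 2)) = Pow(Add(Add(36, Mul(-5, Mul(-69, Rational(-1, 67)))), 127), Rational(1, 2)) = Pow(Add(Add(36, Mul(-5, Rational(69, 67))), 127), Rational(1, 2)) = Pow(Add(Add(36, Rational(-345, 67)), 127), Rational(1, 2)) = Pow(Add(Rational(2067, 67), 127), Rational(1, 2)) = Pow(Rational(10576, 67), Rational(1, 2)) = Mul(Rational(4, 67), Pow(44287, Rational(1, 2)))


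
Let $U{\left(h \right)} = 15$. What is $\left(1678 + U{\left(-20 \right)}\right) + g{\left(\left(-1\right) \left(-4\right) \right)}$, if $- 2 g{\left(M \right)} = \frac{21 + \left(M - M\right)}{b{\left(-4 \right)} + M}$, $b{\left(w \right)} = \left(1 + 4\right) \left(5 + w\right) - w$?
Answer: $\frac{43997}{26} \approx 1692.2$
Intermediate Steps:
$b{\left(w \right)} = 25 + 4 w$ ($b{\left(w \right)} = 5 \left(5 + w\right) - w = \left(25 + 5 w\right) - w = 25 + 4 w$)
$g{\left(M \right)} = - \frac{21}{2 \left(9 + M\right)}$ ($g{\left(M \right)} = - \frac{\left(21 + \left(M - M\right)\right) \frac{1}{\left(25 + 4 \left(-4\right)\right) + M}}{2} = - \frac{\left(21 + 0\right) \frac{1}{\left(25 - 16\right) + M}}{2} = - \frac{21 \frac{1}{9 + M}}{2} = - \frac{21}{2 \left(9 + M\right)}$)
$\left(1678 + U{\left(-20 \right)}\right) + g{\left(\left(-1\right) \left(-4\right) \right)} = \left(1678 + 15\right) - \frac{21}{18 + 2 \left(\left(-1\right) \left(-4\right)\right)} = 1693 - \frac{21}{18 + 2 \cdot 4} = 1693 - \frac{21}{18 + 8} = 1693 - \frac{21}{26} = \frac{43997}{26}$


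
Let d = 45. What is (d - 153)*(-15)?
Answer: 1620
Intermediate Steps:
(d - 153)*(-15) = (45 - 153)*(-15) = -108*(-15) = 1620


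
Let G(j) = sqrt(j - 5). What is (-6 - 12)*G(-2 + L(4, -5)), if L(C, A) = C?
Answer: -18*I*sqrt(3) ≈ -31.177*I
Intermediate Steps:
G(j) = sqrt(-5 + j)
(-6 - 12)*G(-2 + L(4, -5)) = (-6 - 12)*sqrt(-5 + (-2 + 4)) = -18*sqrt(-5 + 2) = -18*I*sqrt(3)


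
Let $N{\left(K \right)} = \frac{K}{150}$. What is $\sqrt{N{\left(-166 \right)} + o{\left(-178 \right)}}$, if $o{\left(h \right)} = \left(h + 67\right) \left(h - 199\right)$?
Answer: $\frac{\sqrt{9415326}}{15} \approx 204.56$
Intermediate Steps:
$o{\left(h \right)} = \left(-199 + h\right) \left(67 + h\right)$ ($o{\left(h \right)} = \left(67 + h\right) \left(-199 + h\right) = \left(-199 + h\right) \left(67 + h\right)$)
$N{\left(K \right)} = \frac{K}{150}$ ($N{\left(K \right)} = K \frac{1}{150} = \frac{K}{150}$)
$\sqrt{N{\left(-166 \right)} + o{\left(-178 \right)}} = \sqrt{\frac{1}{150} \left(-166\right) - \left(-10163 - 31684\right)} = \sqrt{- \frac{83}{75} + \left(-13333 + 31684 + 23496\right)} = \sqrt{- \frac{83}{75} + 41847} = \sqrt{\frac{3138442}{75}} = \frac{\sqrt{9415326}}{15}$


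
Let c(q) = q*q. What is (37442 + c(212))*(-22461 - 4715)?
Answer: -2238921936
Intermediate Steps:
c(q) = q²
(37442 + c(212))*(-22461 - 4715) = (37442 + 212²)*(-22461 - 4715) = (37442 + 44944)*(-27176) = 82386*(-27176) = -2238921936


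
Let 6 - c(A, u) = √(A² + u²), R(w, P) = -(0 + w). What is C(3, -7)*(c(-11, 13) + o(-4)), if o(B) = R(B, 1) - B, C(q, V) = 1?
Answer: 14 - √290 ≈ -3.0294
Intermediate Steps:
R(w, P) = -w
o(B) = -2*B (o(B) = -B - B = -2*B)
c(A, u) = 6 - √(A² + u²)
C(3, -7)*(c(-11, 13) + o(-4)) = 1*((6 - √((-11)² + 13²)) - 2*(-4)) = 1*((6 - √(121 + 169)) + 8) = 1*((6 - √290) + 8) = 1*(14 - √290) = 14 - √290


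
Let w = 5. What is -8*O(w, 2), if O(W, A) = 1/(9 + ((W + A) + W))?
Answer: -8/21 ≈ -0.38095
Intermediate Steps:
O(W, A) = 1/(9 + A + 2*W) (O(W, A) = 1/(9 + ((A + W) + W)) = 1/(9 + (A + 2*W)) = 1/(9 + A + 2*W))
-8*O(w, 2) = -8/(9 + 2 + 2*5) = -8/(9 + 2 + 10) = -8/21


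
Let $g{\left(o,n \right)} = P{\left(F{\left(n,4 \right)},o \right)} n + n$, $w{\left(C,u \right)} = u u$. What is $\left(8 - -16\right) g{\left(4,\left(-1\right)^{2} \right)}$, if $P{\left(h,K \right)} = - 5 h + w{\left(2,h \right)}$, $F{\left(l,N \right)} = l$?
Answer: $-72$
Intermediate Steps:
$w{\left(C,u \right)} = u^{2}$
$P{\left(h,K \right)} = h^{2} - 5 h$ ($P{\left(h,K \right)} = - 5 h + h^{2} = h^{2} - 5 h$)
$g{\left(o,n \right)} = n + n^{2} \left(-5 + n\right)$ ($g{\left(o,n \right)} = n \left(-5 + n\right) n + n = n^{2} \left(-5 + n\right) + n = n + n^{2} \left(-5 + n\right)$)
$\left(8 - -16\right) g{\left(4,\left(-1\right)^{2} \right)} = \left(8 - -16\right) \left(-1\right)^{2} \left(1 + \left(\left(-1\right)^{2}\right)^{2} - 5 \left(-1\right)^{2}\right) = \left(8 + 16\right) 1 \left(1 + 1^{2} - 5\right) = 24 \cdot 1 \left(1 + 1 - 5\right) = 24 \cdot 1 \left(-3\right) = 24 \left(-3\right) = -72$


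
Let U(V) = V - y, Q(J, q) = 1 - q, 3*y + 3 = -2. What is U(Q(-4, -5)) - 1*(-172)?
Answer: 539/3 ≈ 179.67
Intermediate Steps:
y = -5/3 (y = -1 + (⅓)*(-2) = -1 - ⅔ = -5/3 ≈ -1.6667)
U(V) = 5/3 + V (U(V) = V - 1*(-5/3) = V + 5/3 = 5/3 + V)
U(Q(-4, -5)) - 1*(-172) = (5/3 + (1 - 1*(-5))) - 1*(-172) = (5/3 + (1 + 5)) + 172 = (5/3 + 6) + 172 = 23/3 + 172 = 539/3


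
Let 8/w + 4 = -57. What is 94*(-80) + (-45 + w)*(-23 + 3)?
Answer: -403660/61 ≈ -6617.4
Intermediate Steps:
w = -8/61 (w = 8/(-4 - 57) = 8/(-61) = 8*(-1/61) = -8/61 ≈ -0.13115)
94*(-80) + (-45 + w)*(-23 + 3) = 94*(-80) + (-45 - 8/61)*(-23 + 3) = -7520 - 2753/61*(-20) = -7520 + 55060/61 = -403660/61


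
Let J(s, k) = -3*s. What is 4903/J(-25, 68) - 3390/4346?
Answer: 10527094/162975 ≈ 64.593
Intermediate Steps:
4903/J(-25, 68) - 3390/4346 = 4903/((-3*(-25))) - 3390/4346 = 4903/75 - 3390*1/4346 = 4903*(1/75) - 1695/2173 = 4903/75 - 1695/2173 = 10527094/162975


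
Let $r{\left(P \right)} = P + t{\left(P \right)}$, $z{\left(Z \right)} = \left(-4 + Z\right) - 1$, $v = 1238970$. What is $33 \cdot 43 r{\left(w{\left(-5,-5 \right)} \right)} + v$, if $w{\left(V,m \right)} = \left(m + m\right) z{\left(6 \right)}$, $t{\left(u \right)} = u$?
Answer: $1210590$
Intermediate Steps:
$z{\left(Z \right)} = -5 + Z$
$w{\left(V,m \right)} = 2 m$ ($w{\left(V,m \right)} = \left(m + m\right) \left(-5 + 6\right) = 2 m 1 = 2 m$)
$r{\left(P \right)} = 2 P$ ($r{\left(P \right)} = P + P = 2 P$)
$33 \cdot 43 r{\left(w{\left(-5,-5 \right)} \right)} + v = 33 \cdot 43 \cdot 2 \cdot 2 \left(-5\right) + 1238970 = 1419 \cdot 2 \left(-10\right) + 1238970 = 1419 \left(-20\right) + 1238970 = -28380 + 1238970 = 1210590$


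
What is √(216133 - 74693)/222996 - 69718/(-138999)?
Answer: 69718/138999 + 2*√2210/55749 ≈ 0.50326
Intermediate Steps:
√(216133 - 74693)/222996 - 69718/(-138999) = √141440*(1/222996) - 69718*(-1/138999) = (8*√2210)*(1/222996) + 69718/138999 = 2*√2210/55749 + 69718/138999 = 69718/138999 + 2*√2210/55749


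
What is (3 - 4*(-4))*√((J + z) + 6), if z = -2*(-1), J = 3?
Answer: 19*√11 ≈ 63.016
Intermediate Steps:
z = 2
(3 - 4*(-4))*√((J + z) + 6) = (3 - 4*(-4))*√((3 + 2) + 6) = (3 + 16)*√(5 + 6) = 19*√11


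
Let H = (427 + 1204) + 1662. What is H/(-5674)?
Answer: -3293/5674 ≈ -0.58037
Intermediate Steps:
H = 3293 (H = 1631 + 1662 = 3293)
H/(-5674) = 3293/(-5674) = 3293*(-1/5674) = -3293/5674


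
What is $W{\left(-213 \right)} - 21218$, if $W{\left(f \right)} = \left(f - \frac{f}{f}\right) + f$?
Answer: $-21645$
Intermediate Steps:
$W{\left(f \right)} = -1 + 2 f$ ($W{\left(f \right)} = \left(f - 1\right) + f = \left(-1 + f\right) + f = -1 + 2 f$)
$W{\left(-213 \right)} - 21218 = \left(-1 + 2 \left(-213\right)\right) - 21218 = \left(-1 - 426\right) - 21218 = -427 - 21218 = -21645$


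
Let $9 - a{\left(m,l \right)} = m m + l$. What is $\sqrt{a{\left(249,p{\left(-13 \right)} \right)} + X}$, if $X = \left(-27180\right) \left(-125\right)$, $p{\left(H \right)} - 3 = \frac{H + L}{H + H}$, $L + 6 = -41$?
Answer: $\frac{\sqrt{563699955}}{13} \approx 1826.3$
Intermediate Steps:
$L = -47$ ($L = -6 - 41 = -47$)
$p{\left(H \right)} = 3 + \frac{-47 + H}{2 H}$ ($p{\left(H \right)} = 3 + \frac{H - 47}{H + H} = 3 + \frac{-47 + H}{2 H}$)
$a{\left(m,l \right)} = 9 - l - m^{2}$ ($a{\left(m,l \right)} = 9 - \left(m m + l\right) = 9 - \left(m^{2} + l\right) = 9 - \left(l + m^{2}\right) = 9 - l - m^{2}$)
$X = 3397500$
$\sqrt{a{\left(249,p{\left(-13 \right)} \right)} + X} = \sqrt{\left(9 - \frac{-47 + 7 \left(-13\right)}{2 \left(-13\right)} - 249^{2}\right) + 3397500} = \sqrt{\left(9 - \frac{1}{2} \left(- \frac{1}{13}\right) \left(-47 - 91\right) - 62001\right) + 3397500} = \sqrt{\left(9 - \frac{1}{2} \left(- \frac{1}{13}\right) \left(-138\right) - 62001\right) + 3397500} = \sqrt{\left(9 - \frac{69}{13} - 62001\right) + 3397500} = \sqrt{- \frac{805965}{13} + 3397500} = \sqrt{\frac{43361535}{13}} = \frac{\sqrt{563699955}}{13}$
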